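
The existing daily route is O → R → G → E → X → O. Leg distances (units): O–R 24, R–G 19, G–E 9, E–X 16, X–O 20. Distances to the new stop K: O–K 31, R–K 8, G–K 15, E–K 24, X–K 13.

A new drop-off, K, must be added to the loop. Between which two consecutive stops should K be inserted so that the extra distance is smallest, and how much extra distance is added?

Insertion cost between consecutive stops i–j is d(i,K) + d(K,j) − d(i,j):
  between O and R: 31 + 8 − 24 = 15
  between R and G: 8 + 15 − 19 = 4
  between G and E: 15 + 24 − 9 = 30
  between E and X: 24 + 13 − 16 = 21
  between X and O: 13 + 31 − 20 = 24
Cheapest insertion is between R and G, adding 4.
New total = 88 + 4 = 92.

Minimum extra distance: 4, inserting K between R and G.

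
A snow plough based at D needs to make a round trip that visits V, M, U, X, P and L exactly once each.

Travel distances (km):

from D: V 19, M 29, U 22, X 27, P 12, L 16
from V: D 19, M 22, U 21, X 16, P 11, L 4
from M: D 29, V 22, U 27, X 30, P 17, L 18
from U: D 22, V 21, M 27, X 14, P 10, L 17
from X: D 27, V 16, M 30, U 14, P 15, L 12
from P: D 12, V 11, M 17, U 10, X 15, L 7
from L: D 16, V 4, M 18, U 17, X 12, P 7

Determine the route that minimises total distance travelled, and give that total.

There are 360 distinct closed tours to check (reversals are equivalent).
D-V-M-U-X-P-L-D: 19+22+27+14+15+7+16 = 120
D-V-M-U-X-L-P-D: 19+22+27+14+12+7+12 = 113
D-V-M-U-P-X-L-D: 19+22+27+10+15+12+16 = 121
D-V-M-U-P-L-X-D: 19+22+27+10+7+12+27 = 124
D-V-M-U-L-X-P-D: 19+22+27+17+12+15+12 = 124
D-V-M-U-L-P-X-D: 19+22+27+17+7+15+27 = 134
D-V-M-X-U-P-L-D: 19+22+30+14+10+7+16 = 118
D-V-M-X-U-L-P-D: 19+22+30+14+17+7+12 = 121
… (352 more)
D-M-V-L-X-U-P-D: 29+22+4+12+14+10+12 = 103  ← best
The minimum is 103.
One optimal route: D → M → V → L → X → U → P → D (or its reverse).

103 km — the shortest possible round trip.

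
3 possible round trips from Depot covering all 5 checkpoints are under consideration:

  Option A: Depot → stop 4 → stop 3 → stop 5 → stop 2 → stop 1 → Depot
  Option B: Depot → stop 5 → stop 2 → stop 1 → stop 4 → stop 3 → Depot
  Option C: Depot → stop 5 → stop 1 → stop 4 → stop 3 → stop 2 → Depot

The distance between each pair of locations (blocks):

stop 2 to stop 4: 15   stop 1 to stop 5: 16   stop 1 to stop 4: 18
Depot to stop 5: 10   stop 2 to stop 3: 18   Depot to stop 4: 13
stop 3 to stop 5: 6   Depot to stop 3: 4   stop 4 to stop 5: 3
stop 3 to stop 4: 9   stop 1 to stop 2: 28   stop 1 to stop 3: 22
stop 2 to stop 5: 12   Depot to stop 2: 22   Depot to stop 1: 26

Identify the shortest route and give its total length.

81 blocks — Option B is the shortest.

Option A: 13 + 9 + 6 + 12 + 28 + 26 = 94
Option B: 10 + 12 + 28 + 18 + 9 + 4 = 81
Option C: 10 + 16 + 18 + 9 + 18 + 22 = 93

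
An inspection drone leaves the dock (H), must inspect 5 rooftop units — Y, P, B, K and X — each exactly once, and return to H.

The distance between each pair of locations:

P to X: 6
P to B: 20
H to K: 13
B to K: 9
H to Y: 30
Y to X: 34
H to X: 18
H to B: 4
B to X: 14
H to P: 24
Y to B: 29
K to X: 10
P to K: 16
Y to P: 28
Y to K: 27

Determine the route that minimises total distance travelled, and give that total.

H - Y - P - B - K - X - H: 30+28+20+9+10+18 = 115
H - Y - P - B - X - K - H: 30+28+20+14+10+13 = 115
H - Y - P - K - B - X - H: 30+28+16+9+14+18 = 115
H - Y - P - K - X - B - H: 30+28+16+10+14+4 = 102
H - Y - P - X - B - K - H: 30+28+6+14+9+13 = 100
H - Y - P - X - K - B - H: 30+28+6+10+9+4 = 87
H - Y - B - P - K - X - H: 30+29+20+16+10+18 = 123
H - Y - B - P - X - K - H: 30+29+20+6+10+13 = 108
H - Y - B - K - P - X - H: 30+29+9+16+6+18 = 108
H - Y - B - K - X - P - H: 30+29+9+10+6+24 = 108
H - Y - B - X - P - K - H: 30+29+14+6+16+13 = 108
H - Y - B - X - K - P - H: 30+29+14+10+16+24 = 123
H - Y - K - P - B - X - H: 30+27+16+20+14+18 = 125
H - Y - K - P - X - B - H: 30+27+16+6+14+4 = 97
… (46 more)
The minimum is 87.
One optimal route: H → Y → P → X → K → B → H (or its reverse).

87 — the shortest possible round trip.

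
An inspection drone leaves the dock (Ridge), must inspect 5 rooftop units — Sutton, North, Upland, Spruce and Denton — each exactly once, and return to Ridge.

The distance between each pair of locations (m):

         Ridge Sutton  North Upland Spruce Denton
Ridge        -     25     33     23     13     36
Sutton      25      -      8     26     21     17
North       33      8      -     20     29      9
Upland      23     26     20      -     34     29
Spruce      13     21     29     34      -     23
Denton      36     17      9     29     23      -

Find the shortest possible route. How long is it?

Ridge-Sutton-North-Upland-Spruce-Denton-Ridge: 25+8+20+34+23+36 = 146
Ridge-Sutton-North-Upland-Denton-Spruce-Ridge: 25+8+20+29+23+13 = 118
Ridge-Sutton-North-Spruce-Upland-Denton-Ridge: 25+8+29+34+29+36 = 161
Ridge-Sutton-North-Spruce-Denton-Upland-Ridge: 25+8+29+23+29+23 = 137
Ridge-Sutton-North-Denton-Upland-Spruce-Ridge: 25+8+9+29+34+13 = 118
Ridge-Sutton-North-Denton-Spruce-Upland-Ridge: 25+8+9+23+34+23 = 122
Ridge-Sutton-Upland-North-Spruce-Denton-Ridge: 25+26+20+29+23+36 = 159
Ridge-Sutton-Upland-North-Denton-Spruce-Ridge: 25+26+20+9+23+13 = 116
Ridge-Sutton-Upland-Spruce-North-Denton-Ridge: 25+26+34+29+9+36 = 159
Ridge-Sutton-Upland-Spruce-Denton-North-Ridge: 25+26+34+23+9+33 = 150
Ridge-Sutton-Upland-Denton-North-Spruce-Ridge: 25+26+29+9+29+13 = 131
Ridge-Sutton-Upland-Denton-Spruce-North-Ridge: 25+26+29+23+29+33 = 165
Ridge-Sutton-Spruce-North-Upland-Denton-Ridge: 25+21+29+20+29+36 = 160
Ridge-Sutton-Spruce-North-Denton-Upland-Ridge: 25+21+29+9+29+23 = 136
… (46 more)
Ridge-Upland-Sutton-North-Denton-Spruce-Ridge: 23+26+8+9+23+13 = 102  ← best
The minimum is 102.
One optimal route: Ridge → Upland → Sutton → North → Denton → Spruce → Ridge (or its reverse).

Minimum total distance: 102 m.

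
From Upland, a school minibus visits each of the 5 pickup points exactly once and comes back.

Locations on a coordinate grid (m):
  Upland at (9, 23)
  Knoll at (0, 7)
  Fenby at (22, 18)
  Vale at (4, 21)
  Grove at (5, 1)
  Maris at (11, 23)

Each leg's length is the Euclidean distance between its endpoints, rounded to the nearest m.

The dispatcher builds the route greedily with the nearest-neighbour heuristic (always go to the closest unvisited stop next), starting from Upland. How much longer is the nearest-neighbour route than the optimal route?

Upland: Maris=2, Vale=5, Fenby=14, Knoll=18, Grove=22 ⇒ Maris
Maris: Vale=7, Fenby=12, Knoll=19, Grove=23 ⇒ Vale
Vale: Knoll=15, Fenby=18, Grove=20 ⇒ Knoll
Knoll: Grove=8, Fenby=25 ⇒ Grove
Grove: Fenby=24 ⇒ Fenby
NN route Upland → Maris → Vale → Knoll → Grove → Fenby → Upland costs 70.
Optimal: Upland → Vale → Knoll → Grove → Fenby → Maris → Upland costs 66 (by enumerating all 60 distinct tours).
Excess = 70 − 66 = 4.

The nearest-neighbour route is 4 m longer than optimal.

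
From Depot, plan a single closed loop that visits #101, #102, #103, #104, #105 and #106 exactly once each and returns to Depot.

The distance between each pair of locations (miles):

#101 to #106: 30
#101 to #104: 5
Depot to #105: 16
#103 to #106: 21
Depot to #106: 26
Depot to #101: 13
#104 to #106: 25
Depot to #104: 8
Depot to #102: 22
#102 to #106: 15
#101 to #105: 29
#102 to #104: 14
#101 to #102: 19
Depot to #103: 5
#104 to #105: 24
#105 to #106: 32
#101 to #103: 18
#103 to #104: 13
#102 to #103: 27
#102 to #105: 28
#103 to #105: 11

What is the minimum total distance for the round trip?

With 6 stops there are 6!/2 = 360 distinct round trips (a route and its reverse cost the same).
Depot→#101→#102→#103→#104→#105→#106→Depot: 13+19+27+13+24+32+26 = 154
Depot→#101→#102→#103→#104→#106→#105→Depot: 13+19+27+13+25+32+16 = 145
Depot→#101→#102→#103→#105→#104→#106→Depot: 13+19+27+11+24+25+26 = 145
Depot→#101→#102→#103→#105→#106→#104→Depot: 13+19+27+11+32+25+8 = 135
Depot→#101→#102→#103→#106→#104→#105→Depot: 13+19+27+21+25+24+16 = 145
Depot→#101→#102→#103→#106→#105→#104→Depot: 13+19+27+21+32+24+8 = 144
Depot→#101→#102→#104→#103→#105→#106→Depot: 13+19+14+13+11+32+26 = 128
Depot→#101→#102→#104→#103→#106→#105→Depot: 13+19+14+13+21+32+16 = 128
… (352 more)
Depot→#101→#104→#102→#106→#103→#105→Depot: 13+5+14+15+21+11+16 = 95  ← best
The minimum is 95.
One optimal route: Depot → #101 → #104 → #102 → #106 → #103 → #105 → Depot (or its reverse).

95 miles — the shortest possible round trip.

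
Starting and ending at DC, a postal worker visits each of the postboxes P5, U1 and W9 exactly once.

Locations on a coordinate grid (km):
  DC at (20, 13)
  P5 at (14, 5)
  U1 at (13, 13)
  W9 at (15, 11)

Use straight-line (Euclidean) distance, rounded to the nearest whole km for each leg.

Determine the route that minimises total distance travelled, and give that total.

There are 3 distinct closed tours to check (reversals are equivalent).
DC → P5 → U1 → W9 → DC: 10+8+3+5 = 26
DC → P5 → W9 → U1 → DC: 10+6+3+7 = 26
DC → U1 → P5 → W9 → DC: 7+8+6+5 = 26
The minimum is 26.
One optimal route: DC → P5 → U1 → W9 → DC (or its reverse).

Minimum total distance: 26 km.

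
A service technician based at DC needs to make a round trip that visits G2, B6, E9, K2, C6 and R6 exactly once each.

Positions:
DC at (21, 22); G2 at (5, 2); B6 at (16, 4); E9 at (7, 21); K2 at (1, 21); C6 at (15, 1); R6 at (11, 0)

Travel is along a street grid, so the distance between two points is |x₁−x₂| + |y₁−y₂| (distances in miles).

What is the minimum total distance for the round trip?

Minimum total distance: 84 miles.

There are 360 distinct closed tours to check (reversals are equivalent).
DC → G2 → B6 → E9 → K2 → C6 → R6 → DC: 36+13+26+6+34+5+32 = 152
DC → G2 → B6 → E9 → K2 → R6 → C6 → DC: 36+13+26+6+31+5+27 = 144
DC → G2 → B6 → E9 → C6 → K2 → R6 → DC: 36+13+26+28+34+31+32 = 200
DC → G2 → B6 → E9 → C6 → R6 → K2 → DC: 36+13+26+28+5+31+21 = 160
DC → G2 → B6 → E9 → R6 → K2 → C6 → DC: 36+13+26+25+31+34+27 = 192
DC → G2 → B6 → E9 → R6 → C6 → K2 → DC: 36+13+26+25+5+34+21 = 160
DC → G2 → B6 → K2 → E9 → C6 → R6 → DC: 36+13+32+6+28+5+32 = 152
DC → G2 → B6 → K2 → E9 → R6 → C6 → DC: 36+13+32+6+25+5+27 = 144
… (352 more)
DC → B6 → C6 → R6 → G2 → K2 → E9 → DC: 23+4+5+8+23+6+15 = 84  ← best
The minimum is 84.
One optimal route: DC → B6 → C6 → R6 → G2 → K2 → E9 → DC (or its reverse).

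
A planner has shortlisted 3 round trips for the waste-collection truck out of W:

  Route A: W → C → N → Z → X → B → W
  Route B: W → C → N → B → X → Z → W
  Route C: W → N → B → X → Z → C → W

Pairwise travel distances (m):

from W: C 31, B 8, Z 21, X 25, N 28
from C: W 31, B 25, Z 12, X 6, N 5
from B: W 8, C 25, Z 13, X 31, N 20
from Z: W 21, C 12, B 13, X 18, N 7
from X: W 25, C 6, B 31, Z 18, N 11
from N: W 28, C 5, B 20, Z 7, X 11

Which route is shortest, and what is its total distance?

Route A: 31 + 5 + 7 + 18 + 31 + 8 = 100
Route B: 31 + 5 + 20 + 31 + 18 + 21 = 126
Route C: 28 + 20 + 31 + 18 + 12 + 31 = 140

100 m — Route A is the shortest.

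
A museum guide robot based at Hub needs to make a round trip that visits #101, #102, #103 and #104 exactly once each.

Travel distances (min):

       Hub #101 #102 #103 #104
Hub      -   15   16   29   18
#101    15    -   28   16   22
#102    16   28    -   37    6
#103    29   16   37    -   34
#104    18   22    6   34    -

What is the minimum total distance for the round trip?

Hub - #101 - #102 - #103 - #104 - Hub: 15+28+37+34+18 = 132
Hub - #101 - #102 - #104 - #103 - Hub: 15+28+6+34+29 = 112
Hub - #101 - #103 - #102 - #104 - Hub: 15+16+37+6+18 = 92
Hub - #101 - #103 - #104 - #102 - Hub: 15+16+34+6+16 = 87
Hub - #101 - #104 - #102 - #103 - Hub: 15+22+6+37+29 = 109
Hub - #101 - #104 - #103 - #102 - Hub: 15+22+34+37+16 = 124
Hub - #102 - #101 - #103 - #104 - Hub: 16+28+16+34+18 = 112
Hub - #102 - #101 - #104 - #103 - Hub: 16+28+22+34+29 = 129
Hub - #102 - #103 - #101 - #104 - Hub: 16+37+16+22+18 = 109
Hub - #102 - #104 - #101 - #103 - Hub: 16+6+22+16+29 = 89
Hub - #103 - #101 - #102 - #104 - Hub: 29+16+28+6+18 = 97
Hub - #103 - #102 - #101 - #104 - Hub: 29+37+28+22+18 = 134
The minimum is 87.
One optimal route: Hub → #101 → #103 → #104 → #102 → Hub (or its reverse).

87 min — the shortest possible round trip.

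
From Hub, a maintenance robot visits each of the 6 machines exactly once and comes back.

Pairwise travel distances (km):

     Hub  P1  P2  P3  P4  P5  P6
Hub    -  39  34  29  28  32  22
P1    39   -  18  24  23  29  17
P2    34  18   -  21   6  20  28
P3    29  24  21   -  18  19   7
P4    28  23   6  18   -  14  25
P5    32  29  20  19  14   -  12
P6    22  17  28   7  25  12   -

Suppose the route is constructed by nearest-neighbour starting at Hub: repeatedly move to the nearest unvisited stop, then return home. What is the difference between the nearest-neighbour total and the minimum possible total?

From Hub: P6=22, P4=28, P3=29, P5=32, P2=34, P1=39 → choose P6 (22).
From P6: P3=7, P5=12, P1=17, P4=25, P2=28 → choose P3 (7).
From P3: P4=18, P5=19, P2=21, P1=24 → choose P4 (18).
From P4: P2=6, P5=14, P1=23 → choose P2 (6).
From P2: P1=18, P5=20 → choose P1 (18).
From P1: P5=29 → choose P5 (29).
NN route Hub → P6 → P3 → P4 → P2 → P1 → P5 → Hub costs 132.
Optimal: Hub → P3 → P6 → P1 → P2 → P4 → P5 → Hub costs 123 (by enumerating all 360 distinct tours).
Excess = 132 − 123 = 9.

The nearest-neighbour route is 9 km longer than optimal.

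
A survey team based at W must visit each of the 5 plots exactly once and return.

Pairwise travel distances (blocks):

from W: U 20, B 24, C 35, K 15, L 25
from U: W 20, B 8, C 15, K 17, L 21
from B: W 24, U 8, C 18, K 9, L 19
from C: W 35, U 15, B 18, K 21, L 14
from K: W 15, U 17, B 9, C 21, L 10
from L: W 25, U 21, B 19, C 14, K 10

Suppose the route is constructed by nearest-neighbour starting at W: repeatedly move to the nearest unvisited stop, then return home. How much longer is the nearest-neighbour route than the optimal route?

1 blocks longer than the optimal tour.

From W: K=15, U=20, B=24, L=25, C=35 → choose K (15).
From K: B=9, L=10, U=17, C=21 → choose B (9).
From B: U=8, C=18, L=19 → choose U (8).
From U: C=15, L=21 → choose C (15).
From C: L=14 → choose L (14).
NN route W → K → B → U → C → L → W costs 86.
Optimal: W → U → B → C → L → K → W costs 85 (by enumerating all 60 distinct tours).
Excess = 86 − 85 = 1.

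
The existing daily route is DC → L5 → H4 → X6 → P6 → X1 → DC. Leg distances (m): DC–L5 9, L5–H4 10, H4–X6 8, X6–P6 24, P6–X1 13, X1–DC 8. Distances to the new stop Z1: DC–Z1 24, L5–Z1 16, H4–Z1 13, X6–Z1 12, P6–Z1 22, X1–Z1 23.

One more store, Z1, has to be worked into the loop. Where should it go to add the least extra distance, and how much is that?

Minimum extra distance: 10 m, inserting Z1 between X6 and P6.

Insertion cost between consecutive stops i–j is d(i,Z1) + d(Z1,j) − d(i,j):
  between DC and L5: 24 + 16 − 9 = 31
  between L5 and H4: 16 + 13 − 10 = 19
  between H4 and X6: 13 + 12 − 8 = 17
  between X6 and P6: 12 + 22 − 24 = 10
  between P6 and X1: 22 + 23 − 13 = 32
  between X1 and DC: 23 + 24 − 8 = 39
Cheapest insertion is between X6 and P6, adding 10.
New total = 72 + 10 = 82.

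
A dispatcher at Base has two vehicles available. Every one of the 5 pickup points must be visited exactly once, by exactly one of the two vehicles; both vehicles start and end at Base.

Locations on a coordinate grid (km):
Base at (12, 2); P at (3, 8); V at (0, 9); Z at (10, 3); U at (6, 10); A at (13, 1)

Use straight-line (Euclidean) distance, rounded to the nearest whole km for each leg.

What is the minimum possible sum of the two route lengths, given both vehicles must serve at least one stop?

Minimum combined distance: 32 km.

Check every non-empty split of the stops between the two vehicles; for each half take its own optimal tour:
  {P} + {V, Z, U, A}: 22 + 32 = 54
  {V} + {P, Z, U, A}: 28 + 27 = 55
  {P, V} + {Z, U, A}: 28 + 22 = 50
  {Z} + {P, V, U, A}: 4 + 32 = 36
  {P, Z} + {V, U, A}: 22 + 32 = 54
  {V, Z} + {P, U, A}: 28 + 27 = 55
  … (15 splits in total)
  {P, V, Z, U} + {A}: 30 + 2 = 32  ← best
Best: vehicle 1 Base → P → V → U → Z → Base = 30; vehicle 2 Base → A → Base = 2; combined 32.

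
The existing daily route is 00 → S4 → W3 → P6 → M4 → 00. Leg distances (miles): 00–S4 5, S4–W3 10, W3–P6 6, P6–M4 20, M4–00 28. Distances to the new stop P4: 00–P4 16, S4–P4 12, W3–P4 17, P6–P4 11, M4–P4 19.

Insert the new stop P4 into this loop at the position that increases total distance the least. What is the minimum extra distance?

Adding 7 miles by placing P4 on the M4–00 leg.

Insertion cost between consecutive stops i–j is d(i,P4) + d(P4,j) − d(i,j):
  between 00 and S4: 16 + 12 − 5 = 23
  between S4 and W3: 12 + 17 − 10 = 19
  between W3 and P6: 17 + 11 − 6 = 22
  between P6 and M4: 11 + 19 − 20 = 10
  between M4 and 00: 19 + 16 − 28 = 7
Cheapest insertion is between M4 and 00, adding 7.
New total = 69 + 7 = 76.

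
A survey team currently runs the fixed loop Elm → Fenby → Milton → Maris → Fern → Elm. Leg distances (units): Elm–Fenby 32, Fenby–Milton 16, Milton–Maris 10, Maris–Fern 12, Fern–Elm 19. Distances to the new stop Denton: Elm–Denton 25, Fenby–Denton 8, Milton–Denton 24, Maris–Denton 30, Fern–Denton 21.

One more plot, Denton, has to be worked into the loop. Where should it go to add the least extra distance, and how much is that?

Minimum extra distance: 1, inserting Denton between Elm and Fenby.

Insertion cost between consecutive stops i–j is d(i,Denton) + d(Denton,j) − d(i,j):
  between Elm and Fenby: 25 + 8 − 32 = 1
  between Fenby and Milton: 8 + 24 − 16 = 16
  between Milton and Maris: 24 + 30 − 10 = 44
  between Maris and Fern: 30 + 21 − 12 = 39
  between Fern and Elm: 21 + 25 − 19 = 27
Cheapest insertion is between Elm and Fenby, adding 1.
New total = 89 + 1 = 90.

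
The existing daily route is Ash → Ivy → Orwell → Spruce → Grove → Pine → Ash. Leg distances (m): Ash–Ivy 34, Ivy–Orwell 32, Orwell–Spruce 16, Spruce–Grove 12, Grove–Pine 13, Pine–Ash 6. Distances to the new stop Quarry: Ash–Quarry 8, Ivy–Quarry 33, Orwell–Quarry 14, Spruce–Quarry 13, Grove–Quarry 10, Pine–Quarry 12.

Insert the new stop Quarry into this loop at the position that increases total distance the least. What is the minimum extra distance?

Insertion cost between consecutive stops i–j is d(i,Quarry) + d(Quarry,j) − d(i,j):
  between Ash and Ivy: 8 + 33 − 34 = 7
  between Ivy and Orwell: 33 + 14 − 32 = 15
  between Orwell and Spruce: 14 + 13 − 16 = 11
  between Spruce and Grove: 13 + 10 − 12 = 11
  between Grove and Pine: 10 + 12 − 13 = 9
  between Pine and Ash: 12 + 8 − 6 = 14
Cheapest insertion is between Ash and Ivy, adding 7.
New total = 113 + 7 = 120.

Adding 7 m by placing Quarry on the Ash–Ivy leg.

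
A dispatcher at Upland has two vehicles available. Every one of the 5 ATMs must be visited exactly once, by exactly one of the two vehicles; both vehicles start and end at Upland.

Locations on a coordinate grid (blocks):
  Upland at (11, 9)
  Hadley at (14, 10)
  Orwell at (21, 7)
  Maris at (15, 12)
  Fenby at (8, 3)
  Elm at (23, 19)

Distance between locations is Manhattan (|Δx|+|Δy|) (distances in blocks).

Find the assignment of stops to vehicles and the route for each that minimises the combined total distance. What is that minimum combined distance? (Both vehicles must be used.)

Check every non-empty split of the stops between the two vehicles; for each half take its own optimal tour:
  {Hadley} + {Orwell, Maris, Fenby, Elm}: 8 + 62 = 70
  {Orwell} + {Hadley, Maris, Fenby, Elm}: 24 + 62 = 86
  {Hadley, Orwell} + {Maris, Fenby, Elm}: 26 + 62 = 88
  {Maris} + {Hadley, Orwell, Fenby, Elm}: 14 + 62 = 76
  {Hadley, Maris} + {Orwell, Fenby, Elm}: 14 + 62 = 76
  {Orwell, Maris} + {Hadley, Fenby, Elm}: 30 + 62 = 92
  … (15 splits in total)
  {Fenby} + {Hadley, Orwell, Maris, Elm}: 18 + 48 = 66  ← best
Best: vehicle 1 Upland → Fenby → Upland = 18; vehicle 2 Upland → Hadley → Maris → Elm → Orwell → Upland = 48; combined 66.

66 blocks — the smallest possible combined total.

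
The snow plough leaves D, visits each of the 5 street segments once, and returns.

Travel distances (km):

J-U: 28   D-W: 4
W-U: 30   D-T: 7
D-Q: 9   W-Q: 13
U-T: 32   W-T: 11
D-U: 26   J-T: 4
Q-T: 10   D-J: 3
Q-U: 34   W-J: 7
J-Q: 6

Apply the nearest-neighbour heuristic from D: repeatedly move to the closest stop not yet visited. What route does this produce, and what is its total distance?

Nearest-neighbour total = 86 km; route D → J → T → Q → W → U → D.

From D: distances to unvisited — J=3, W=4, T=7, Q=9, U=26. Nearest is J (3).
From J: distances to unvisited — T=4, Q=6, W=7, U=28. Nearest is T (4).
From T: distances to unvisited — Q=10, W=11, U=32. Nearest is Q (10).
From Q: distances to unvisited — W=13, U=34. Nearest is W (13).
From W: distances to unvisited — U=30. Nearest is U (30).
Return U→D: 26.
Total = 3 + 4 + 10 + 13 + 30 + 26 = 86.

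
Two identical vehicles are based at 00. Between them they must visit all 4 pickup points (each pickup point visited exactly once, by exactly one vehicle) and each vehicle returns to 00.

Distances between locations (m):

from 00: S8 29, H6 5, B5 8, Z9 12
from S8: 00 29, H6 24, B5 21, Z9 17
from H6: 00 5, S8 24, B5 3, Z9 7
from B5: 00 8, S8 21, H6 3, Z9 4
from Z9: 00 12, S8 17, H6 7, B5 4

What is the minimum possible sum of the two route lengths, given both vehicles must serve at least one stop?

Check every non-empty split of the stops between the two vehicles; for each half take its own optimal tour:
  {S8} + {H6, B5, Z9}: 58 + 24 = 82
  {H6} + {S8, B5, Z9}: 10 + 58 = 68
  {S8, H6} + {B5, Z9}: 58 + 24 = 82
  {B5} + {S8, H6, Z9}: 16 + 58 = 74
  {S8, B5} + {H6, Z9}: 58 + 24 = 82
  {H6, B5} + {S8, Z9}: 16 + 58 = 74
  … (7 splits in total)
Best: vehicle 1 00 → H6 → 00 = 10; vehicle 2 00 → S8 → Z9 → B5 → 00 = 58; combined 68.

68 m — the smallest possible combined total.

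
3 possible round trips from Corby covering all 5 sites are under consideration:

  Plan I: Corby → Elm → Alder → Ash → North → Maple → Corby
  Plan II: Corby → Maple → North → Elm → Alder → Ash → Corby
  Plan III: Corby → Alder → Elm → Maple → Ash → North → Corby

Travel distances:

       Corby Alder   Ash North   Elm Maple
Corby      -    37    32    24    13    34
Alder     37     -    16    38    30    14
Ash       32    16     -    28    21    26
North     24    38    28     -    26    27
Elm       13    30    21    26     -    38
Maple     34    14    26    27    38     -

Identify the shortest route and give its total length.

148 — Plan I is the shortest.

Plan I: 13 + 30 + 16 + 28 + 27 + 34 = 148
Plan II: 34 + 27 + 26 + 30 + 16 + 32 = 165
Plan III: 37 + 30 + 38 + 26 + 28 + 24 = 183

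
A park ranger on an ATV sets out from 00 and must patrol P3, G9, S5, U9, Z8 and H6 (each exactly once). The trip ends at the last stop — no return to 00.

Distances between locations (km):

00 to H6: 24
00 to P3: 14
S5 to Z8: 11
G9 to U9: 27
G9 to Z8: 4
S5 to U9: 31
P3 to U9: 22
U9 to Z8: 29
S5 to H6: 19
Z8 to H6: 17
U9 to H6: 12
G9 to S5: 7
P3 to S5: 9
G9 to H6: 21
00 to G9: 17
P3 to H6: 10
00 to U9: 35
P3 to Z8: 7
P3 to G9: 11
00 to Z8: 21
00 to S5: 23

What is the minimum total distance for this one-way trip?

Shortest open route: 63 km.

There are 6! = 720 possible orderings.
00→P3→G9→S5→U9→Z8→H6: 14+11+7+31+29+17 = 109
00→P3→G9→S5→U9→H6→Z8: 14+11+7+31+12+17 = 92
00→P3→G9→S5→Z8→U9→H6: 14+11+7+11+29+12 = 84
00→P3→G9→S5→Z8→H6→U9: 14+11+7+11+17+12 = 72
00→P3→G9→S5→H6→U9→Z8: 14+11+7+19+12+29 = 92
00→P3→G9→S5→H6→Z8→U9: 14+11+7+19+17+29 = 97
00→P3→G9→U9→S5→Z8→H6: 14+11+27+31+11+17 = 111
00→P3→G9→U9→S5→H6→Z8: 14+11+27+31+19+17 = 119
… (712 more)
00→P3→S5→G9→Z8→H6→U9: 14+9+7+4+17+12 = 63  ← best
The minimum is 63.
One shortest path: 00 → P3 → S5 → G9 → Z8 → H6 → U9.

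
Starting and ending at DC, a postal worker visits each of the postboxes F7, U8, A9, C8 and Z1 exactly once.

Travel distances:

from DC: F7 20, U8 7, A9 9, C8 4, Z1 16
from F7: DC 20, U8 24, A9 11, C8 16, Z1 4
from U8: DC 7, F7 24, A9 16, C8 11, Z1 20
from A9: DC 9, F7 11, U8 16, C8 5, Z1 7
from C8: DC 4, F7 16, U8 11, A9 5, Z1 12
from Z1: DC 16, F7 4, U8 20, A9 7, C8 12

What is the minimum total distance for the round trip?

Minimum total distance: 51.

DC → F7 → U8 → A9 → C8 → Z1 → DC: 20+24+16+5+12+16 = 93
DC → F7 → U8 → A9 → Z1 → C8 → DC: 20+24+16+7+12+4 = 83
DC → F7 → U8 → C8 → A9 → Z1 → DC: 20+24+11+5+7+16 = 83
DC → F7 → U8 → C8 → Z1 → A9 → DC: 20+24+11+12+7+9 = 83
DC → F7 → U8 → Z1 → A9 → C8 → DC: 20+24+20+7+5+4 = 80
DC → F7 → U8 → Z1 → C8 → A9 → DC: 20+24+20+12+5+9 = 90
DC → F7 → A9 → U8 → C8 → Z1 → DC: 20+11+16+11+12+16 = 86
DC → F7 → A9 → U8 → Z1 → C8 → DC: 20+11+16+20+12+4 = 83
DC → F7 → A9 → C8 → U8 → Z1 → DC: 20+11+5+11+20+16 = 83
DC → F7 → A9 → C8 → Z1 → U8 → DC: 20+11+5+12+20+7 = 75
DC → F7 → A9 → Z1 → U8 → C8 → DC: 20+11+7+20+11+4 = 73
DC → F7 → A9 → Z1 → C8 → U8 → DC: 20+11+7+12+11+7 = 68
DC → F7 → C8 → U8 → A9 → Z1 → DC: 20+16+11+16+7+16 = 86
DC → F7 → C8 → U8 → Z1 → A9 → DC: 20+16+11+20+7+9 = 83
… (46 more)
DC → U8 → F7 → Z1 → A9 → C8 → DC: 7+24+4+7+5+4 = 51  ← best
The minimum is 51.
One optimal route: DC → U8 → F7 → Z1 → A9 → C8 → DC (or its reverse).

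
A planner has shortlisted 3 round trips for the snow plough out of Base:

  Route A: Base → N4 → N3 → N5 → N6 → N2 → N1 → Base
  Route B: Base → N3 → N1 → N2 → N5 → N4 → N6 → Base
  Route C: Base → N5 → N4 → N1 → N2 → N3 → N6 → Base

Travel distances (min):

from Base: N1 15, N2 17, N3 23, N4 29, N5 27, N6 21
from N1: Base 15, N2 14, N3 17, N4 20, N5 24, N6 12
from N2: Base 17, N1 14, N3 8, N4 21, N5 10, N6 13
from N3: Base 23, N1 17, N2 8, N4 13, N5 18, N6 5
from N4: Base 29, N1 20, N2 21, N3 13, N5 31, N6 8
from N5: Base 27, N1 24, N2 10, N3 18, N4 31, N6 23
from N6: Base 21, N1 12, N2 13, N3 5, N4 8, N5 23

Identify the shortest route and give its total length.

Shortest is Route B, total 124 min.

Route A: 29 + 13 + 18 + 23 + 13 + 14 + 15 = 125
Route B: 23 + 17 + 14 + 10 + 31 + 8 + 21 = 124
Route C: 27 + 31 + 20 + 14 + 8 + 5 + 21 = 126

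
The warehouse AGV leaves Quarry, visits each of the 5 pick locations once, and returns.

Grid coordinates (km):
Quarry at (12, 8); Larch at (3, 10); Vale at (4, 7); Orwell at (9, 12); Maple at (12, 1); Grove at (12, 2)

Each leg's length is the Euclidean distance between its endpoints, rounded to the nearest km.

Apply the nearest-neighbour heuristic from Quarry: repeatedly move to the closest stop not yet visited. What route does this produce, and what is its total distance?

At Quarry the remaining stops are Orwell 5, Grove 6, Maple 7, Vale 8, Larch 9; go to Orwell.
At Orwell the remaining stops are Larch 6, Vale 7, Grove 10, Maple 11; go to Larch.
At Larch the remaining stops are Vale 3, Grove 12, Maple 13; go to Vale.
At Vale the remaining stops are Grove 9, Maple 10; go to Grove.
At Grove the remaining stops are Maple 1; go to Maple.
Return Maple→Quarry: 7.
Total = 5 + 6 + 3 + 9 + 1 + 7 = 31.

31 km along Quarry → Orwell → Larch → Vale → Grove → Maple → Quarry.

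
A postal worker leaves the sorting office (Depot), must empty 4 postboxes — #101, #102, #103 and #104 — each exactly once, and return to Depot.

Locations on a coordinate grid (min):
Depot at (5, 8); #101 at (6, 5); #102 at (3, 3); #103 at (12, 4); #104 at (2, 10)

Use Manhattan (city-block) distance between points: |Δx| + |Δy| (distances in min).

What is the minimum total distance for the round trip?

Minimum total distance: 34 min.

With 4 stops there are 4!/2 = 12 distinct round trips (a route and its reverse cost the same).
Depot-#101-#102-#103-#104-Depot: 4+5+10+16+5 = 40
Depot-#101-#102-#104-#103-Depot: 4+5+8+16+11 = 44
Depot-#101-#103-#102-#104-Depot: 4+7+10+8+5 = 34
Depot-#101-#103-#104-#102-Depot: 4+7+16+8+7 = 42
Depot-#101-#104-#102-#103-Depot: 4+9+8+10+11 = 42
Depot-#101-#104-#103-#102-Depot: 4+9+16+10+7 = 46
Depot-#102-#101-#103-#104-Depot: 7+5+7+16+5 = 40
Depot-#102-#101-#104-#103-Depot: 7+5+9+16+11 = 48
Depot-#102-#103-#101-#104-Depot: 7+10+7+9+5 = 38
Depot-#102-#104-#101-#103-Depot: 7+8+9+7+11 = 42
Depot-#103-#101-#102-#104-Depot: 11+7+5+8+5 = 36
Depot-#103-#102-#101-#104-Depot: 11+10+5+9+5 = 40
The minimum is 34.
One optimal route: Depot → #101 → #103 → #102 → #104 → Depot (or its reverse).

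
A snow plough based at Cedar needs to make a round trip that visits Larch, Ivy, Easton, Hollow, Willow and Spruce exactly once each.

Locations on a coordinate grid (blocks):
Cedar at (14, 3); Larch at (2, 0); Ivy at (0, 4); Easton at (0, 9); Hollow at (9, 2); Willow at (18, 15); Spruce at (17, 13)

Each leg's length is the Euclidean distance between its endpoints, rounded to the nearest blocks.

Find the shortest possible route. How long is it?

Shortest round trip = 52 blocks.

There are 360 distinct closed tours to check (reversals are equivalent).
Cedar-Larch-Ivy-Easton-Hollow-Willow-Spruce-Cedar: 12+4+5+11+16+2+10 = 60
Cedar-Larch-Ivy-Easton-Hollow-Spruce-Willow-Cedar: 12+4+5+11+14+2+13 = 61
Cedar-Larch-Ivy-Easton-Willow-Hollow-Spruce-Cedar: 12+4+5+19+16+14+10 = 80
Cedar-Larch-Ivy-Easton-Willow-Spruce-Hollow-Cedar: 12+4+5+19+2+14+5 = 61
Cedar-Larch-Ivy-Easton-Spruce-Hollow-Willow-Cedar: 12+4+5+17+14+16+13 = 81
Cedar-Larch-Ivy-Easton-Spruce-Willow-Hollow-Cedar: 12+4+5+17+2+16+5 = 61
Cedar-Larch-Ivy-Hollow-Easton-Willow-Spruce-Cedar: 12+4+9+11+19+2+10 = 67
Cedar-Larch-Ivy-Hollow-Easton-Spruce-Willow-Cedar: 12+4+9+11+17+2+13 = 68
… (352 more)
Cedar-Hollow-Larch-Ivy-Easton-Willow-Spruce-Cedar: 5+7+4+5+19+2+10 = 52  ← best
The minimum is 52.
One optimal route: Cedar → Hollow → Larch → Ivy → Easton → Willow → Spruce → Cedar (or its reverse).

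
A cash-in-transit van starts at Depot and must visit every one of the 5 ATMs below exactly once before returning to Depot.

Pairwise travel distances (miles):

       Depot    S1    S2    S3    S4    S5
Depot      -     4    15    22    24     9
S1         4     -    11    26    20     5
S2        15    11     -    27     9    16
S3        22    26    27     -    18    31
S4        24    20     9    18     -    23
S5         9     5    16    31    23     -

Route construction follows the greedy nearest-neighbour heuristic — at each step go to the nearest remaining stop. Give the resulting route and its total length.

74 miles along Depot → S1 → S5 → S2 → S4 → S3 → Depot.

From Depot: distances to unvisited — S1=4, S5=9, S2=15, S3=22, S4=24. Nearest is S1 (4).
From S1: distances to unvisited — S5=5, S2=11, S4=20, S3=26. Nearest is S5 (5).
From S5: distances to unvisited — S2=16, S4=23, S3=31. Nearest is S2 (16).
From S2: distances to unvisited — S4=9, S3=27. Nearest is S4 (9).
From S4: distances to unvisited — S3=18. Nearest is S3 (18).
Return S3→Depot: 22.
Total = 4 + 5 + 16 + 9 + 18 + 22 = 74.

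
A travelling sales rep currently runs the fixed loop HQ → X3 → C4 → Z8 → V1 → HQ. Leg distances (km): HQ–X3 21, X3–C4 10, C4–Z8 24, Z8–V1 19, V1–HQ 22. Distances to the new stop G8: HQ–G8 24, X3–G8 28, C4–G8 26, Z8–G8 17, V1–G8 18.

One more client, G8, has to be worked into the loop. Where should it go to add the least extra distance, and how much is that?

Minimum extra distance: 16 km, inserting G8 between Z8 and V1.

Insertion cost between consecutive stops i–j is d(i,G8) + d(G8,j) − d(i,j):
  between HQ and X3: 24 + 28 − 21 = 31
  between X3 and C4: 28 + 26 − 10 = 44
  between C4 and Z8: 26 + 17 − 24 = 19
  between Z8 and V1: 17 + 18 − 19 = 16
  between V1 and HQ: 18 + 24 − 22 = 20
Cheapest insertion is between Z8 and V1, adding 16.
New total = 96 + 16 = 112.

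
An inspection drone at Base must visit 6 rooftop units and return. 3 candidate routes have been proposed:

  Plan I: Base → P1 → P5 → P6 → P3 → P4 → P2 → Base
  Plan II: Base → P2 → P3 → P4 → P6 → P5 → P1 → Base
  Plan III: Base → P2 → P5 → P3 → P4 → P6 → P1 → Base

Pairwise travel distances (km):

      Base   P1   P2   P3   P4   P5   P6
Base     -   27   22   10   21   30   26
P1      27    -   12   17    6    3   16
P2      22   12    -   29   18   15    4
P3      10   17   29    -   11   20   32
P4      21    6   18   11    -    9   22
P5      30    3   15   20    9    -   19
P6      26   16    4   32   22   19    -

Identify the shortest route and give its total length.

132 km — Plan I is the shortest.

Plan I: 27 + 3 + 19 + 32 + 11 + 18 + 22 = 132
Plan II: 22 + 29 + 11 + 22 + 19 + 3 + 27 = 133
Plan III: 22 + 15 + 20 + 11 + 22 + 16 + 27 = 133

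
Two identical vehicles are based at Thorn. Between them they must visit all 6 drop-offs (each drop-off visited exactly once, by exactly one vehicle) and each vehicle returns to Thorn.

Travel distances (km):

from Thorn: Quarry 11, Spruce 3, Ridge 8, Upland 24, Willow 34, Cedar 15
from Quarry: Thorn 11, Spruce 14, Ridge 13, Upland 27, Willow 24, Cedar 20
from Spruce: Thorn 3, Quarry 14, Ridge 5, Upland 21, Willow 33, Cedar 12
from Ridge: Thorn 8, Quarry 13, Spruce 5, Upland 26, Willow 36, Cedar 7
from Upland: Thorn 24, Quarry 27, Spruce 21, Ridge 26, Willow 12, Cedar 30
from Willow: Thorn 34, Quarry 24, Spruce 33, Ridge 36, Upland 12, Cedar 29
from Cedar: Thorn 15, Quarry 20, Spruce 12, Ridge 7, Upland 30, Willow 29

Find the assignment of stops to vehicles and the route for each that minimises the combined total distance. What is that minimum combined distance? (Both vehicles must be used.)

98 km — the smallest possible combined total.

There are 2^5 − 1 = 31 ways to divide the 6 stops into two non-empty groups. For each, the best each vehicle can do is its own shortest tour through its group:
  {Quarry} + {Spruce, Ridge, Upland, Willow, Cedar}: 22 + 80 = 102
  {Spruce} + {Quarry, Ridge, Upland, Willow, Cedar}: 6 + 92 = 98
  {Quarry, Spruce} + {Ridge, Upland, Willow, Cedar}: 28 + 80 = 108
  {Ridge} + {Quarry, Spruce, Upland, Willow, Cedar}: 16 + 92 = 108
  {Quarry, Ridge} + {Spruce, Upland, Willow, Cedar}: 32 + 80 = 112
  {Spruce, Ridge} + {Quarry, Upland, Willow, Cedar}: 16 + 92 = 108
  … (31 splits in total)
Best: vehicle 1 Thorn → Spruce → Thorn = 6; vehicle 2 Thorn → Quarry → Willow → Upland → Cedar → Ridge → Thorn = 92; combined 98.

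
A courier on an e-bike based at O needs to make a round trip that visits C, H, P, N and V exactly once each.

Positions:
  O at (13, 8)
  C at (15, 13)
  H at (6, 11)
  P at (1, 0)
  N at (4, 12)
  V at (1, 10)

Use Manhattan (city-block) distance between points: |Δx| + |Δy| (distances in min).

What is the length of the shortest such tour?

Minimum total distance: 56 min.

With 5 stops there are 5!/2 = 60 distinct round trips (a route and its reverse cost the same).
O - C - H - P - N - V - O: 7+11+16+15+5+14 = 68
O - C - H - P - V - N - O: 7+11+16+10+5+13 = 62
O - C - H - N - P - V - O: 7+11+3+15+10+14 = 60
O - C - H - N - V - P - O: 7+11+3+5+10+20 = 56
O - C - H - V - P - N - O: 7+11+6+10+15+13 = 62
O - C - H - V - N - P - O: 7+11+6+5+15+20 = 64
O - C - P - H - N - V - O: 7+27+16+3+5+14 = 72
O - C - P - H - V - N - O: 7+27+16+6+5+13 = 74
O - C - P - N - H - V - O: 7+27+15+3+6+14 = 72
O - C - P - N - V - H - O: 7+27+15+5+6+10 = 70
O - C - P - V - H - N - O: 7+27+10+6+3+13 = 66
O - C - P - V - N - H - O: 7+27+10+5+3+10 = 62
O - C - N - H - P - V - O: 7+12+3+16+10+14 = 62
O - C - N - H - V - P - O: 7+12+3+6+10+20 = 58
… (46 more)
The minimum is 56.
One optimal route: O → C → H → N → V → P → O (or its reverse).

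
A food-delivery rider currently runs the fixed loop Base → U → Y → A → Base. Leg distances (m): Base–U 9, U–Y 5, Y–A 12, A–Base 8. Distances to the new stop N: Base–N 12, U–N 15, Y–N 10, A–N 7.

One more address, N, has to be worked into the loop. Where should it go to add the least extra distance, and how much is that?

Insertion cost between consecutive stops i–j is d(i,N) + d(N,j) − d(i,j):
  between Base and U: 12 + 15 − 9 = 18
  between U and Y: 15 + 10 − 5 = 20
  between Y and A: 10 + 7 − 12 = 5
  between A and Base: 7 + 12 − 8 = 11
Cheapest insertion is between Y and A, adding 5.
New total = 34 + 5 = 39.

Minimum extra distance: 5 m, inserting N between Y and A.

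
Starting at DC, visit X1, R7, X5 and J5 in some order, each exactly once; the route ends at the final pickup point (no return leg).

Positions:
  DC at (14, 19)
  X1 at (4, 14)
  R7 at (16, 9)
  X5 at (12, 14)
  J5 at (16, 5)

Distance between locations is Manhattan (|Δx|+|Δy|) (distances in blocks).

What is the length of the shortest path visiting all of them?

Minimum one-way distance = 36 blocks.

There are 4! = 24 possible orderings.
DC→X1→R7→X5→J5: 15+17+9+13 = 54
DC→X1→R7→J5→X5: 15+17+4+13 = 49
DC→X1→X5→R7→J5: 15+8+9+4 = 36
DC→X1→X5→J5→R7: 15+8+13+4 = 40
DC→X1→J5→R7→X5: 15+21+4+9 = 49
DC→X1→J5→X5→R7: 15+21+13+9 = 58
DC→R7→X1→X5→J5: 12+17+8+13 = 50
DC→R7→X1→J5→X5: 12+17+21+13 = 63
DC→R7→X5→X1→J5: 12+9+8+21 = 50
DC→R7→X5→J5→X1: 12+9+13+21 = 55
DC→R7→J5→X1→X5: 12+4+21+8 = 45
DC→R7→J5→X5→X1: 12+4+13+8 = 37
DC→X5→X1→R7→J5: 7+8+17+4 = 36
DC→X5→X1→J5→R7: 7+8+21+4 = 40
… (10 more)
The minimum is 36.
One shortest path: DC → X1 → X5 → R7 → J5.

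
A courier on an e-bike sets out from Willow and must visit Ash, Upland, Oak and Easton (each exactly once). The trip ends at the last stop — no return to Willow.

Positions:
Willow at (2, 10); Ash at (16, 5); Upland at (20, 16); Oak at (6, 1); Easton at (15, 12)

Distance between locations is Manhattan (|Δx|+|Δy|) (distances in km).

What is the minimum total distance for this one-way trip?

There are 4! = 24 possible orderings.
Willow → Ash → Upland → Oak → Easton: 19+15+29+20 = 83
Willow → Ash → Upland → Easton → Oak: 19+15+9+20 = 63
Willow → Ash → Oak → Upland → Easton: 19+14+29+9 = 71
Willow → Ash → Oak → Easton → Upland: 19+14+20+9 = 62
Willow → Ash → Easton → Upland → Oak: 19+8+9+29 = 65
Willow → Ash → Easton → Oak → Upland: 19+8+20+29 = 76
Willow → Upland → Ash → Oak → Easton: 24+15+14+20 = 73
Willow → Upland → Ash → Easton → Oak: 24+15+8+20 = 67
Willow → Upland → Oak → Ash → Easton: 24+29+14+8 = 75
Willow → Upland → Oak → Easton → Ash: 24+29+20+8 = 81
Willow → Upland → Easton → Ash → Oak: 24+9+8+14 = 55
Willow → Upland → Easton → Oak → Ash: 24+9+20+14 = 67
Willow → Oak → Ash → Upland → Easton: 13+14+15+9 = 51
Willow → Oak → Ash → Easton → Upland: 13+14+8+9 = 44
… (10 more)
The minimum is 44.
One shortest path: Willow → Oak → Ash → Easton → Upland.

Minimum one-way distance = 44 km.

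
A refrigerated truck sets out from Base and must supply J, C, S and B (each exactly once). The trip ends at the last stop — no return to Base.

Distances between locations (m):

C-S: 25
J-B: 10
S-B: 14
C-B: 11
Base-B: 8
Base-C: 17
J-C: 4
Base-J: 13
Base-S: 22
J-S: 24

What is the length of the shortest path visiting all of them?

Shortest open route: 42 m.

There are 4! = 24 possible orderings.
Base → J → C → S → B: 13+4+25+14 = 56
Base → J → C → B → S: 13+4+11+14 = 42
Base → J → S → C → B: 13+24+25+11 = 73
Base → J → S → B → C: 13+24+14+11 = 62
Base → J → B → C → S: 13+10+11+25 = 59
Base → J → B → S → C: 13+10+14+25 = 62
Base → C → J → S → B: 17+4+24+14 = 59
Base → C → J → B → S: 17+4+10+14 = 45
Base → C → S → J → B: 17+25+24+10 = 76
Base → C → S → B → J: 17+25+14+10 = 66
Base → C → B → J → S: 17+11+10+24 = 62
Base → C → B → S → J: 17+11+14+24 = 66
Base → S → J → C → B: 22+24+4+11 = 61
Base → S → J → B → C: 22+24+10+11 = 67
… (10 more)
The minimum is 42.
One shortest path: Base → J → C → B → S.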